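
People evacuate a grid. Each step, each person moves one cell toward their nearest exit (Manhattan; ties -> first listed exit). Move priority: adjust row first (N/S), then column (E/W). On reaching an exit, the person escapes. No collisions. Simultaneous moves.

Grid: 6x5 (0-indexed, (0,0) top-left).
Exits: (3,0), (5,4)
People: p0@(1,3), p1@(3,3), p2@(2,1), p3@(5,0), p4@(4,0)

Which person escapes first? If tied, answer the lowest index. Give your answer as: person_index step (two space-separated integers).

Step 1: p0:(1,3)->(2,3) | p1:(3,3)->(3,2) | p2:(2,1)->(3,1) | p3:(5,0)->(4,0) | p4:(4,0)->(3,0)->EXIT
Step 2: p0:(2,3)->(3,3) | p1:(3,2)->(3,1) | p2:(3,1)->(3,0)->EXIT | p3:(4,0)->(3,0)->EXIT | p4:escaped
Step 3: p0:(3,3)->(3,2) | p1:(3,1)->(3,0)->EXIT | p2:escaped | p3:escaped | p4:escaped
Step 4: p0:(3,2)->(3,1) | p1:escaped | p2:escaped | p3:escaped | p4:escaped
Step 5: p0:(3,1)->(3,0)->EXIT | p1:escaped | p2:escaped | p3:escaped | p4:escaped
Exit steps: [5, 3, 2, 2, 1]
First to escape: p4 at step 1

Answer: 4 1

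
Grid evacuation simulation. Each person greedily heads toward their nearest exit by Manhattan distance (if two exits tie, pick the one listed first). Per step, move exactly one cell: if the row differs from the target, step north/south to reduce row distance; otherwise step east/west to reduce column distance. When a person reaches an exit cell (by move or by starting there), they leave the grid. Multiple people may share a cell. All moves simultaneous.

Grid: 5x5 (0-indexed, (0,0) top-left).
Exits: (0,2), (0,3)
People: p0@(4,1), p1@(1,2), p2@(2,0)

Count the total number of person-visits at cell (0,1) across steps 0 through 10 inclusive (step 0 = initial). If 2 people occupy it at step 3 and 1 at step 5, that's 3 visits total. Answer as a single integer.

Step 0: p0@(4,1) p1@(1,2) p2@(2,0) -> at (0,1): 0 [-], cum=0
Step 1: p0@(3,1) p1@ESC p2@(1,0) -> at (0,1): 0 [-], cum=0
Step 2: p0@(2,1) p1@ESC p2@(0,0) -> at (0,1): 0 [-], cum=0
Step 3: p0@(1,1) p1@ESC p2@(0,1) -> at (0,1): 1 [p2], cum=1
Step 4: p0@(0,1) p1@ESC p2@ESC -> at (0,1): 1 [p0], cum=2
Step 5: p0@ESC p1@ESC p2@ESC -> at (0,1): 0 [-], cum=2
Total visits = 2

Answer: 2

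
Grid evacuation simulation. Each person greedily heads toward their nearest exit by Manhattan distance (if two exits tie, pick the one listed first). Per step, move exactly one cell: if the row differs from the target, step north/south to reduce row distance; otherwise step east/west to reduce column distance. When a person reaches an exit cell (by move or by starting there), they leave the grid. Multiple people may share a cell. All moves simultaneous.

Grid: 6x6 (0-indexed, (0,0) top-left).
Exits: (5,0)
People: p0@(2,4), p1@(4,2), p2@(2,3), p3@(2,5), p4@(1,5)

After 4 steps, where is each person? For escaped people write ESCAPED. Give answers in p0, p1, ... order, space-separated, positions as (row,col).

Step 1: p0:(2,4)->(3,4) | p1:(4,2)->(5,2) | p2:(2,3)->(3,3) | p3:(2,5)->(3,5) | p4:(1,5)->(2,5)
Step 2: p0:(3,4)->(4,4) | p1:(5,2)->(5,1) | p2:(3,3)->(4,3) | p3:(3,5)->(4,5) | p4:(2,5)->(3,5)
Step 3: p0:(4,4)->(5,4) | p1:(5,1)->(5,0)->EXIT | p2:(4,3)->(5,3) | p3:(4,5)->(5,5) | p4:(3,5)->(4,5)
Step 4: p0:(5,4)->(5,3) | p1:escaped | p2:(5,3)->(5,2) | p3:(5,5)->(5,4) | p4:(4,5)->(5,5)

(5,3) ESCAPED (5,2) (5,4) (5,5)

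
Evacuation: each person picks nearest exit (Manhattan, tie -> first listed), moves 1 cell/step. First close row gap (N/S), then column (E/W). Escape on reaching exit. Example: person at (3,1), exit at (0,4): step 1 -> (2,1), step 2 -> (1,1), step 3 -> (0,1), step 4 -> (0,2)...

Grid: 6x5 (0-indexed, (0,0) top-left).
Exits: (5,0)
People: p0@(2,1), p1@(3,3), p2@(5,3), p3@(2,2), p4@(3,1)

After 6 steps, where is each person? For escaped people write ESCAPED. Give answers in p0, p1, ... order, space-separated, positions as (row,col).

Step 1: p0:(2,1)->(3,1) | p1:(3,3)->(4,3) | p2:(5,3)->(5,2) | p3:(2,2)->(3,2) | p4:(3,1)->(4,1)
Step 2: p0:(3,1)->(4,1) | p1:(4,3)->(5,3) | p2:(5,2)->(5,1) | p3:(3,2)->(4,2) | p4:(4,1)->(5,1)
Step 3: p0:(4,1)->(5,1) | p1:(5,3)->(5,2) | p2:(5,1)->(5,0)->EXIT | p3:(4,2)->(5,2) | p4:(5,1)->(5,0)->EXIT
Step 4: p0:(5,1)->(5,0)->EXIT | p1:(5,2)->(5,1) | p2:escaped | p3:(5,2)->(5,1) | p4:escaped
Step 5: p0:escaped | p1:(5,1)->(5,0)->EXIT | p2:escaped | p3:(5,1)->(5,0)->EXIT | p4:escaped

ESCAPED ESCAPED ESCAPED ESCAPED ESCAPED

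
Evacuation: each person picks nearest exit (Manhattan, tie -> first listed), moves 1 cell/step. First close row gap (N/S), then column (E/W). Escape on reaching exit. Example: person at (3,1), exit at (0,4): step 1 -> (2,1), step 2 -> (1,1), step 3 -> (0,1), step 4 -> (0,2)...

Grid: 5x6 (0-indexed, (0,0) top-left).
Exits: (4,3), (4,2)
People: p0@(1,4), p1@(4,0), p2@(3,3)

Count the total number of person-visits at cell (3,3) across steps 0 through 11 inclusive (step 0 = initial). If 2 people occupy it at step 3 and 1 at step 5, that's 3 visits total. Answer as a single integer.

Answer: 1

Derivation:
Step 0: p0@(1,4) p1@(4,0) p2@(3,3) -> at (3,3): 1 [p2], cum=1
Step 1: p0@(2,4) p1@(4,1) p2@ESC -> at (3,3): 0 [-], cum=1
Step 2: p0@(3,4) p1@ESC p2@ESC -> at (3,3): 0 [-], cum=1
Step 3: p0@(4,4) p1@ESC p2@ESC -> at (3,3): 0 [-], cum=1
Step 4: p0@ESC p1@ESC p2@ESC -> at (3,3): 0 [-], cum=1
Total visits = 1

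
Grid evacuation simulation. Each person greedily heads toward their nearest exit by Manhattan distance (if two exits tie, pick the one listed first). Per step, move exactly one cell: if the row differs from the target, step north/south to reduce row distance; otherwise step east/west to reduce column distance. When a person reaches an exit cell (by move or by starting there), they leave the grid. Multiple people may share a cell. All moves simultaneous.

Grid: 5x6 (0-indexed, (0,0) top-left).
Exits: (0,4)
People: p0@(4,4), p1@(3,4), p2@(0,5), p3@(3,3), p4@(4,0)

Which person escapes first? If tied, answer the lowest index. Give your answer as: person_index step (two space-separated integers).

Answer: 2 1

Derivation:
Step 1: p0:(4,4)->(3,4) | p1:(3,4)->(2,4) | p2:(0,5)->(0,4)->EXIT | p3:(3,3)->(2,3) | p4:(4,0)->(3,0)
Step 2: p0:(3,4)->(2,4) | p1:(2,4)->(1,4) | p2:escaped | p3:(2,3)->(1,3) | p4:(3,0)->(2,0)
Step 3: p0:(2,4)->(1,4) | p1:(1,4)->(0,4)->EXIT | p2:escaped | p3:(1,3)->(0,3) | p4:(2,0)->(1,0)
Step 4: p0:(1,4)->(0,4)->EXIT | p1:escaped | p2:escaped | p3:(0,3)->(0,4)->EXIT | p4:(1,0)->(0,0)
Step 5: p0:escaped | p1:escaped | p2:escaped | p3:escaped | p4:(0,0)->(0,1)
Step 6: p0:escaped | p1:escaped | p2:escaped | p3:escaped | p4:(0,1)->(0,2)
Step 7: p0:escaped | p1:escaped | p2:escaped | p3:escaped | p4:(0,2)->(0,3)
Step 8: p0:escaped | p1:escaped | p2:escaped | p3:escaped | p4:(0,3)->(0,4)->EXIT
Exit steps: [4, 3, 1, 4, 8]
First to escape: p2 at step 1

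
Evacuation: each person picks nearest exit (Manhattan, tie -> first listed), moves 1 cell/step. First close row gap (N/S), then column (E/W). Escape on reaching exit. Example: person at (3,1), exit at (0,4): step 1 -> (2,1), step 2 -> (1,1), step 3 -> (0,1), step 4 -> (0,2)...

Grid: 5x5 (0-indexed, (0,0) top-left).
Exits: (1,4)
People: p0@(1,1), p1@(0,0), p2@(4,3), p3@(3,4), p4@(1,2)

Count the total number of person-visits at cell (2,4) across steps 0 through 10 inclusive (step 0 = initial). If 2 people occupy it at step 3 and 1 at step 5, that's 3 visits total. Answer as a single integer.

Step 0: p0@(1,1) p1@(0,0) p2@(4,3) p3@(3,4) p4@(1,2) -> at (2,4): 0 [-], cum=0
Step 1: p0@(1,2) p1@(1,0) p2@(3,3) p3@(2,4) p4@(1,3) -> at (2,4): 1 [p3], cum=1
Step 2: p0@(1,3) p1@(1,1) p2@(2,3) p3@ESC p4@ESC -> at (2,4): 0 [-], cum=1
Step 3: p0@ESC p1@(1,2) p2@(1,3) p3@ESC p4@ESC -> at (2,4): 0 [-], cum=1
Step 4: p0@ESC p1@(1,3) p2@ESC p3@ESC p4@ESC -> at (2,4): 0 [-], cum=1
Step 5: p0@ESC p1@ESC p2@ESC p3@ESC p4@ESC -> at (2,4): 0 [-], cum=1
Total visits = 1

Answer: 1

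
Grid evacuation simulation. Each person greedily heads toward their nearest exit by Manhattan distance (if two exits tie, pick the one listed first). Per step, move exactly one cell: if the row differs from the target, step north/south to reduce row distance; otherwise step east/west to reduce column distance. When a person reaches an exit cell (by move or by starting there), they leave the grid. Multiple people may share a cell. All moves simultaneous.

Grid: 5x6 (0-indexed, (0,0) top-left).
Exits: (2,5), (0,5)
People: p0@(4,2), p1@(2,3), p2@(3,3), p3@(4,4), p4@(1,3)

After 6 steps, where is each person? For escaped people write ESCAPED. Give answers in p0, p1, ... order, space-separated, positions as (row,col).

Step 1: p0:(4,2)->(3,2) | p1:(2,3)->(2,4) | p2:(3,3)->(2,3) | p3:(4,4)->(3,4) | p4:(1,3)->(2,3)
Step 2: p0:(3,2)->(2,2) | p1:(2,4)->(2,5)->EXIT | p2:(2,3)->(2,4) | p3:(3,4)->(2,4) | p4:(2,3)->(2,4)
Step 3: p0:(2,2)->(2,3) | p1:escaped | p2:(2,4)->(2,5)->EXIT | p3:(2,4)->(2,5)->EXIT | p4:(2,4)->(2,5)->EXIT
Step 4: p0:(2,3)->(2,4) | p1:escaped | p2:escaped | p3:escaped | p4:escaped
Step 5: p0:(2,4)->(2,5)->EXIT | p1:escaped | p2:escaped | p3:escaped | p4:escaped

ESCAPED ESCAPED ESCAPED ESCAPED ESCAPED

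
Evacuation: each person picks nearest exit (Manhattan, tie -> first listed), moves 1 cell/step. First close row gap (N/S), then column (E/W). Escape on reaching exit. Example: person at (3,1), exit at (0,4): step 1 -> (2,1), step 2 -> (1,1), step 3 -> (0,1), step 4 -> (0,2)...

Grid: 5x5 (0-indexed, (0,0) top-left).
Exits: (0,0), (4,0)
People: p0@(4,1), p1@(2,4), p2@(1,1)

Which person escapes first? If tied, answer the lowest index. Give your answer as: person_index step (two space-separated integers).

Step 1: p0:(4,1)->(4,0)->EXIT | p1:(2,4)->(1,4) | p2:(1,1)->(0,1)
Step 2: p0:escaped | p1:(1,4)->(0,4) | p2:(0,1)->(0,0)->EXIT
Step 3: p0:escaped | p1:(0,4)->(0,3) | p2:escaped
Step 4: p0:escaped | p1:(0,3)->(0,2) | p2:escaped
Step 5: p0:escaped | p1:(0,2)->(0,1) | p2:escaped
Step 6: p0:escaped | p1:(0,1)->(0,0)->EXIT | p2:escaped
Exit steps: [1, 6, 2]
First to escape: p0 at step 1

Answer: 0 1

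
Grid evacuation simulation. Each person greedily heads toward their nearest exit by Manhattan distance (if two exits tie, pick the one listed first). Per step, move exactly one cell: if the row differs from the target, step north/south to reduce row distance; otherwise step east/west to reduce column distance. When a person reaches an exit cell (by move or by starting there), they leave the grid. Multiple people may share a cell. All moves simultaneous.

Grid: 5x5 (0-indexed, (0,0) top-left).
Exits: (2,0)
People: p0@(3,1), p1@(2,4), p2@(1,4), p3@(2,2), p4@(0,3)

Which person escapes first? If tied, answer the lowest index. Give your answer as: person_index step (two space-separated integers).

Step 1: p0:(3,1)->(2,1) | p1:(2,4)->(2,3) | p2:(1,4)->(2,4) | p3:(2,2)->(2,1) | p4:(0,3)->(1,3)
Step 2: p0:(2,1)->(2,0)->EXIT | p1:(2,3)->(2,2) | p2:(2,4)->(2,3) | p3:(2,1)->(2,0)->EXIT | p4:(1,3)->(2,3)
Step 3: p0:escaped | p1:(2,2)->(2,1) | p2:(2,3)->(2,2) | p3:escaped | p4:(2,3)->(2,2)
Step 4: p0:escaped | p1:(2,1)->(2,0)->EXIT | p2:(2,2)->(2,1) | p3:escaped | p4:(2,2)->(2,1)
Step 5: p0:escaped | p1:escaped | p2:(2,1)->(2,0)->EXIT | p3:escaped | p4:(2,1)->(2,0)->EXIT
Exit steps: [2, 4, 5, 2, 5]
First to escape: p0 at step 2

Answer: 0 2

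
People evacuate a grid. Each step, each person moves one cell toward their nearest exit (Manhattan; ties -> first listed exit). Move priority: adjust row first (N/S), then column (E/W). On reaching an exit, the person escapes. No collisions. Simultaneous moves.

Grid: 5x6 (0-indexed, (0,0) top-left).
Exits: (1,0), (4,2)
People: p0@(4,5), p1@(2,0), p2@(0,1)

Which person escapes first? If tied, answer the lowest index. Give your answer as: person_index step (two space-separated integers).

Answer: 1 1

Derivation:
Step 1: p0:(4,5)->(4,4) | p1:(2,0)->(1,0)->EXIT | p2:(0,1)->(1,1)
Step 2: p0:(4,4)->(4,3) | p1:escaped | p2:(1,1)->(1,0)->EXIT
Step 3: p0:(4,3)->(4,2)->EXIT | p1:escaped | p2:escaped
Exit steps: [3, 1, 2]
First to escape: p1 at step 1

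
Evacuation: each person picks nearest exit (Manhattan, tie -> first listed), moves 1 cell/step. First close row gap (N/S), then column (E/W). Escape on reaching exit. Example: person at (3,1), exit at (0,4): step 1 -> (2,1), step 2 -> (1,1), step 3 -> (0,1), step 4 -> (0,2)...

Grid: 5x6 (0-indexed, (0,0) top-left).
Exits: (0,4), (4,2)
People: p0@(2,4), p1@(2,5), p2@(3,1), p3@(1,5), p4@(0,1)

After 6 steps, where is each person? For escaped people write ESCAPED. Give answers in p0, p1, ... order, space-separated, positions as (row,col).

Step 1: p0:(2,4)->(1,4) | p1:(2,5)->(1,5) | p2:(3,1)->(4,1) | p3:(1,5)->(0,5) | p4:(0,1)->(0,2)
Step 2: p0:(1,4)->(0,4)->EXIT | p1:(1,5)->(0,5) | p2:(4,1)->(4,2)->EXIT | p3:(0,5)->(0,4)->EXIT | p4:(0,2)->(0,3)
Step 3: p0:escaped | p1:(0,5)->(0,4)->EXIT | p2:escaped | p3:escaped | p4:(0,3)->(0,4)->EXIT

ESCAPED ESCAPED ESCAPED ESCAPED ESCAPED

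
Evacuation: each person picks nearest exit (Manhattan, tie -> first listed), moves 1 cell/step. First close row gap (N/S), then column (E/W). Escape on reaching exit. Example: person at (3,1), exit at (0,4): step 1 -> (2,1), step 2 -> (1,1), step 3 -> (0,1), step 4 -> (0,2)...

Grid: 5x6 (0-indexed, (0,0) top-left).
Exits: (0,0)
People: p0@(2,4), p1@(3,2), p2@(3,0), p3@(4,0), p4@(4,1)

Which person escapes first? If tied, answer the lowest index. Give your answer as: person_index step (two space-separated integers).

Answer: 2 3

Derivation:
Step 1: p0:(2,4)->(1,4) | p1:(3,2)->(2,2) | p2:(3,0)->(2,0) | p3:(4,0)->(3,0) | p4:(4,1)->(3,1)
Step 2: p0:(1,4)->(0,4) | p1:(2,2)->(1,2) | p2:(2,0)->(1,0) | p3:(3,0)->(2,0) | p4:(3,1)->(2,1)
Step 3: p0:(0,4)->(0,3) | p1:(1,2)->(0,2) | p2:(1,0)->(0,0)->EXIT | p3:(2,0)->(1,0) | p4:(2,1)->(1,1)
Step 4: p0:(0,3)->(0,2) | p1:(0,2)->(0,1) | p2:escaped | p3:(1,0)->(0,0)->EXIT | p4:(1,1)->(0,1)
Step 5: p0:(0,2)->(0,1) | p1:(0,1)->(0,0)->EXIT | p2:escaped | p3:escaped | p4:(0,1)->(0,0)->EXIT
Step 6: p0:(0,1)->(0,0)->EXIT | p1:escaped | p2:escaped | p3:escaped | p4:escaped
Exit steps: [6, 5, 3, 4, 5]
First to escape: p2 at step 3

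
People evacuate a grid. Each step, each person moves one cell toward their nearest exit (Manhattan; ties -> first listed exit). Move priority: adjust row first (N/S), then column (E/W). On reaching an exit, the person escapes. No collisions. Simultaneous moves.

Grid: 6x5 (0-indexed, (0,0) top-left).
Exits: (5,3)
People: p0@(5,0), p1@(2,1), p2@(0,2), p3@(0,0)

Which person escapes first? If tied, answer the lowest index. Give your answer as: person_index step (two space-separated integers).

Answer: 0 3

Derivation:
Step 1: p0:(5,0)->(5,1) | p1:(2,1)->(3,1) | p2:(0,2)->(1,2) | p3:(0,0)->(1,0)
Step 2: p0:(5,1)->(5,2) | p1:(3,1)->(4,1) | p2:(1,2)->(2,2) | p3:(1,0)->(2,0)
Step 3: p0:(5,2)->(5,3)->EXIT | p1:(4,1)->(5,1) | p2:(2,2)->(3,2) | p3:(2,0)->(3,0)
Step 4: p0:escaped | p1:(5,1)->(5,2) | p2:(3,2)->(4,2) | p3:(3,0)->(4,0)
Step 5: p0:escaped | p1:(5,2)->(5,3)->EXIT | p2:(4,2)->(5,2) | p3:(4,0)->(5,0)
Step 6: p0:escaped | p1:escaped | p2:(5,2)->(5,3)->EXIT | p3:(5,0)->(5,1)
Step 7: p0:escaped | p1:escaped | p2:escaped | p3:(5,1)->(5,2)
Step 8: p0:escaped | p1:escaped | p2:escaped | p3:(5,2)->(5,3)->EXIT
Exit steps: [3, 5, 6, 8]
First to escape: p0 at step 3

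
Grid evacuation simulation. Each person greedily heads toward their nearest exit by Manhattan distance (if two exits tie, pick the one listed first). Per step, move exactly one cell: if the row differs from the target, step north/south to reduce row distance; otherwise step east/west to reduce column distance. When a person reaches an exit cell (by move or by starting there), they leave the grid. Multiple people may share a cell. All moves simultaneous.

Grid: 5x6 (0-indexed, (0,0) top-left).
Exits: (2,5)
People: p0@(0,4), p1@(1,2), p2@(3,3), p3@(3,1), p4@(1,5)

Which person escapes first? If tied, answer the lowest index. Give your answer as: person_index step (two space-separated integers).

Answer: 4 1

Derivation:
Step 1: p0:(0,4)->(1,4) | p1:(1,2)->(2,2) | p2:(3,3)->(2,3) | p3:(3,1)->(2,1) | p4:(1,5)->(2,5)->EXIT
Step 2: p0:(1,4)->(2,4) | p1:(2,2)->(2,3) | p2:(2,3)->(2,4) | p3:(2,1)->(2,2) | p4:escaped
Step 3: p0:(2,4)->(2,5)->EXIT | p1:(2,3)->(2,4) | p2:(2,4)->(2,5)->EXIT | p3:(2,2)->(2,3) | p4:escaped
Step 4: p0:escaped | p1:(2,4)->(2,5)->EXIT | p2:escaped | p3:(2,3)->(2,4) | p4:escaped
Step 5: p0:escaped | p1:escaped | p2:escaped | p3:(2,4)->(2,5)->EXIT | p4:escaped
Exit steps: [3, 4, 3, 5, 1]
First to escape: p4 at step 1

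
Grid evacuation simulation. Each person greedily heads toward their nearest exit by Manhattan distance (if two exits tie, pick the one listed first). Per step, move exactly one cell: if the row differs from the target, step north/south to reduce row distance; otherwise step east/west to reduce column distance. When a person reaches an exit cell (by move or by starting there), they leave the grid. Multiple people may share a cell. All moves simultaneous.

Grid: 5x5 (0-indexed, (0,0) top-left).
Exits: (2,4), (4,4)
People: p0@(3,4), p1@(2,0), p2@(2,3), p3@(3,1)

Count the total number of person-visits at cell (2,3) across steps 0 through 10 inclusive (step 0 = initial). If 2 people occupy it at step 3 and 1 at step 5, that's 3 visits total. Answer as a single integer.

Step 0: p0@(3,4) p1@(2,0) p2@(2,3) p3@(3,1) -> at (2,3): 1 [p2], cum=1
Step 1: p0@ESC p1@(2,1) p2@ESC p3@(2,1) -> at (2,3): 0 [-], cum=1
Step 2: p0@ESC p1@(2,2) p2@ESC p3@(2,2) -> at (2,3): 0 [-], cum=1
Step 3: p0@ESC p1@(2,3) p2@ESC p3@(2,3) -> at (2,3): 2 [p1,p3], cum=3
Step 4: p0@ESC p1@ESC p2@ESC p3@ESC -> at (2,3): 0 [-], cum=3
Total visits = 3

Answer: 3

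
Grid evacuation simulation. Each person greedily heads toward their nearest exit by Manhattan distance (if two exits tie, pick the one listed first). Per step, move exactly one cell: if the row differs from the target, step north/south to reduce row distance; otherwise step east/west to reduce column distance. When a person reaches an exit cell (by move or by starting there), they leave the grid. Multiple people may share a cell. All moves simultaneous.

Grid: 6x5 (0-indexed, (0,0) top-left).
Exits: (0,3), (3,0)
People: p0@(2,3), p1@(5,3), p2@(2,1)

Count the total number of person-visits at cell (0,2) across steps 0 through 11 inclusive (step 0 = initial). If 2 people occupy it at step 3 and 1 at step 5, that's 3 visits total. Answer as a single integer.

Answer: 0

Derivation:
Step 0: p0@(2,3) p1@(5,3) p2@(2,1) -> at (0,2): 0 [-], cum=0
Step 1: p0@(1,3) p1@(4,3) p2@(3,1) -> at (0,2): 0 [-], cum=0
Step 2: p0@ESC p1@(3,3) p2@ESC -> at (0,2): 0 [-], cum=0
Step 3: p0@ESC p1@(2,3) p2@ESC -> at (0,2): 0 [-], cum=0
Step 4: p0@ESC p1@(1,3) p2@ESC -> at (0,2): 0 [-], cum=0
Step 5: p0@ESC p1@ESC p2@ESC -> at (0,2): 0 [-], cum=0
Total visits = 0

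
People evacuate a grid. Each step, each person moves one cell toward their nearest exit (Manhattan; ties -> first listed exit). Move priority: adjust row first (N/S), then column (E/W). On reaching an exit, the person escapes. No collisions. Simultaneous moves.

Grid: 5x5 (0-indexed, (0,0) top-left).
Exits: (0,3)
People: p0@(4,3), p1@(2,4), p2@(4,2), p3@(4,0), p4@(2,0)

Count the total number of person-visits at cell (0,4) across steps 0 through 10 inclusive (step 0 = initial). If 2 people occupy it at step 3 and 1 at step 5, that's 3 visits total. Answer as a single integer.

Step 0: p0@(4,3) p1@(2,4) p2@(4,2) p3@(4,0) p4@(2,0) -> at (0,4): 0 [-], cum=0
Step 1: p0@(3,3) p1@(1,4) p2@(3,2) p3@(3,0) p4@(1,0) -> at (0,4): 0 [-], cum=0
Step 2: p0@(2,3) p1@(0,4) p2@(2,2) p3@(2,0) p4@(0,0) -> at (0,4): 1 [p1], cum=1
Step 3: p0@(1,3) p1@ESC p2@(1,2) p3@(1,0) p4@(0,1) -> at (0,4): 0 [-], cum=1
Step 4: p0@ESC p1@ESC p2@(0,2) p3@(0,0) p4@(0,2) -> at (0,4): 0 [-], cum=1
Step 5: p0@ESC p1@ESC p2@ESC p3@(0,1) p4@ESC -> at (0,4): 0 [-], cum=1
Step 6: p0@ESC p1@ESC p2@ESC p3@(0,2) p4@ESC -> at (0,4): 0 [-], cum=1
Step 7: p0@ESC p1@ESC p2@ESC p3@ESC p4@ESC -> at (0,4): 0 [-], cum=1
Total visits = 1

Answer: 1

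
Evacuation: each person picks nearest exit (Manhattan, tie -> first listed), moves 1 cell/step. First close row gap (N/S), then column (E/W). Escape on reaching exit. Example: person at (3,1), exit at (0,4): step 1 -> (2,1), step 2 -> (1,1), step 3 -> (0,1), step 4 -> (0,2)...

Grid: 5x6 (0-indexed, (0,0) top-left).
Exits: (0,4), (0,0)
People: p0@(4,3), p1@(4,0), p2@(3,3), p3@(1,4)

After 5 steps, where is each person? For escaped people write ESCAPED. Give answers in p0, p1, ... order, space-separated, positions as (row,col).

Step 1: p0:(4,3)->(3,3) | p1:(4,0)->(3,0) | p2:(3,3)->(2,3) | p3:(1,4)->(0,4)->EXIT
Step 2: p0:(3,3)->(2,3) | p1:(3,0)->(2,0) | p2:(2,3)->(1,3) | p3:escaped
Step 3: p0:(2,3)->(1,3) | p1:(2,0)->(1,0) | p2:(1,3)->(0,3) | p3:escaped
Step 4: p0:(1,3)->(0,3) | p1:(1,0)->(0,0)->EXIT | p2:(0,3)->(0,4)->EXIT | p3:escaped
Step 5: p0:(0,3)->(0,4)->EXIT | p1:escaped | p2:escaped | p3:escaped

ESCAPED ESCAPED ESCAPED ESCAPED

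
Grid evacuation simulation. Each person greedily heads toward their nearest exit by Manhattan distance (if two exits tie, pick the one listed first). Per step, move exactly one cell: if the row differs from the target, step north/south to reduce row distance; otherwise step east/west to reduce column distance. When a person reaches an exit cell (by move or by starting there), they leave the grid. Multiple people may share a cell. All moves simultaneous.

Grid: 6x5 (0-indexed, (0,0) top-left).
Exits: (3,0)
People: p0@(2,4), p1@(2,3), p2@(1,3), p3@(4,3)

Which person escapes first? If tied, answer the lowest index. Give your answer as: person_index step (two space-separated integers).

Step 1: p0:(2,4)->(3,4) | p1:(2,3)->(3,3) | p2:(1,3)->(2,3) | p3:(4,3)->(3,3)
Step 2: p0:(3,4)->(3,3) | p1:(3,3)->(3,2) | p2:(2,3)->(3,3) | p3:(3,3)->(3,2)
Step 3: p0:(3,3)->(3,2) | p1:(3,2)->(3,1) | p2:(3,3)->(3,2) | p3:(3,2)->(3,1)
Step 4: p0:(3,2)->(3,1) | p1:(3,1)->(3,0)->EXIT | p2:(3,2)->(3,1) | p3:(3,1)->(3,0)->EXIT
Step 5: p0:(3,1)->(3,0)->EXIT | p1:escaped | p2:(3,1)->(3,0)->EXIT | p3:escaped
Exit steps: [5, 4, 5, 4]
First to escape: p1 at step 4

Answer: 1 4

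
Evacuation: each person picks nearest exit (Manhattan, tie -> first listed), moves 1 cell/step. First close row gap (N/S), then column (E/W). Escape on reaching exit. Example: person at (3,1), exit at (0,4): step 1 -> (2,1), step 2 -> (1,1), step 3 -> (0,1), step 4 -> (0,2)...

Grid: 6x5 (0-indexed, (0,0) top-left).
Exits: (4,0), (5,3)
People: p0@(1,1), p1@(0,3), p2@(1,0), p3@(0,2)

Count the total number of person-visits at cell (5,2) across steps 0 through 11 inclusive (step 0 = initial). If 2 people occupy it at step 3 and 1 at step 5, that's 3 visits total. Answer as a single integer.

Answer: 0

Derivation:
Step 0: p0@(1,1) p1@(0,3) p2@(1,0) p3@(0,2) -> at (5,2): 0 [-], cum=0
Step 1: p0@(2,1) p1@(1,3) p2@(2,0) p3@(1,2) -> at (5,2): 0 [-], cum=0
Step 2: p0@(3,1) p1@(2,3) p2@(3,0) p3@(2,2) -> at (5,2): 0 [-], cum=0
Step 3: p0@(4,1) p1@(3,3) p2@ESC p3@(3,2) -> at (5,2): 0 [-], cum=0
Step 4: p0@ESC p1@(4,3) p2@ESC p3@(4,2) -> at (5,2): 0 [-], cum=0
Step 5: p0@ESC p1@ESC p2@ESC p3@(4,1) -> at (5,2): 0 [-], cum=0
Step 6: p0@ESC p1@ESC p2@ESC p3@ESC -> at (5,2): 0 [-], cum=0
Total visits = 0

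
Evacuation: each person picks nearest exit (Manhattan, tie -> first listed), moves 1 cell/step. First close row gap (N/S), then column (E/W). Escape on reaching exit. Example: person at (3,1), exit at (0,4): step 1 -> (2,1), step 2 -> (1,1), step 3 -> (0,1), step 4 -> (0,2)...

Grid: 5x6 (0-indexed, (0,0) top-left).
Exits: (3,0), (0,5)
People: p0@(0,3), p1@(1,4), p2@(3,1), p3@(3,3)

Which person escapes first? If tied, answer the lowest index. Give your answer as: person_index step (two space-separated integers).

Step 1: p0:(0,3)->(0,4) | p1:(1,4)->(0,4) | p2:(3,1)->(3,0)->EXIT | p3:(3,3)->(3,2)
Step 2: p0:(0,4)->(0,5)->EXIT | p1:(0,4)->(0,5)->EXIT | p2:escaped | p3:(3,2)->(3,1)
Step 3: p0:escaped | p1:escaped | p2:escaped | p3:(3,1)->(3,0)->EXIT
Exit steps: [2, 2, 1, 3]
First to escape: p2 at step 1

Answer: 2 1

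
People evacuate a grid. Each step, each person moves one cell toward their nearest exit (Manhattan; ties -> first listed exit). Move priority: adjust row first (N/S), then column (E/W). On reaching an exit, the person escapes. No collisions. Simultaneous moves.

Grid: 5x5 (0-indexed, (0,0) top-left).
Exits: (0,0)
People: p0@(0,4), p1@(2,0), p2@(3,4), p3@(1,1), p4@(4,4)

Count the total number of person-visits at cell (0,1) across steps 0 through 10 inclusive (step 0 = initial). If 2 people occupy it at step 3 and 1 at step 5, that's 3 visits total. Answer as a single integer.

Answer: 4

Derivation:
Step 0: p0@(0,4) p1@(2,0) p2@(3,4) p3@(1,1) p4@(4,4) -> at (0,1): 0 [-], cum=0
Step 1: p0@(0,3) p1@(1,0) p2@(2,4) p3@(0,1) p4@(3,4) -> at (0,1): 1 [p3], cum=1
Step 2: p0@(0,2) p1@ESC p2@(1,4) p3@ESC p4@(2,4) -> at (0,1): 0 [-], cum=1
Step 3: p0@(0,1) p1@ESC p2@(0,4) p3@ESC p4@(1,4) -> at (0,1): 1 [p0], cum=2
Step 4: p0@ESC p1@ESC p2@(0,3) p3@ESC p4@(0,4) -> at (0,1): 0 [-], cum=2
Step 5: p0@ESC p1@ESC p2@(0,2) p3@ESC p4@(0,3) -> at (0,1): 0 [-], cum=2
Step 6: p0@ESC p1@ESC p2@(0,1) p3@ESC p4@(0,2) -> at (0,1): 1 [p2], cum=3
Step 7: p0@ESC p1@ESC p2@ESC p3@ESC p4@(0,1) -> at (0,1): 1 [p4], cum=4
Step 8: p0@ESC p1@ESC p2@ESC p3@ESC p4@ESC -> at (0,1): 0 [-], cum=4
Total visits = 4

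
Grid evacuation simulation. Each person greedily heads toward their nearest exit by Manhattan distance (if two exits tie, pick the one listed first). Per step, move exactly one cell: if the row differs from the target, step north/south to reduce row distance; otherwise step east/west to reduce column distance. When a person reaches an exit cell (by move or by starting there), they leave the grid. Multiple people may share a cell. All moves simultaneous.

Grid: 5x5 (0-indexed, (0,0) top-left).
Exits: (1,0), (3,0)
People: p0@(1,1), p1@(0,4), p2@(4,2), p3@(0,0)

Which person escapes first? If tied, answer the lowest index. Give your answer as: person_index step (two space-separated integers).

Answer: 0 1

Derivation:
Step 1: p0:(1,1)->(1,0)->EXIT | p1:(0,4)->(1,4) | p2:(4,2)->(3,2) | p3:(0,0)->(1,0)->EXIT
Step 2: p0:escaped | p1:(1,4)->(1,3) | p2:(3,2)->(3,1) | p3:escaped
Step 3: p0:escaped | p1:(1,3)->(1,2) | p2:(3,1)->(3,0)->EXIT | p3:escaped
Step 4: p0:escaped | p1:(1,2)->(1,1) | p2:escaped | p3:escaped
Step 5: p0:escaped | p1:(1,1)->(1,0)->EXIT | p2:escaped | p3:escaped
Exit steps: [1, 5, 3, 1]
First to escape: p0 at step 1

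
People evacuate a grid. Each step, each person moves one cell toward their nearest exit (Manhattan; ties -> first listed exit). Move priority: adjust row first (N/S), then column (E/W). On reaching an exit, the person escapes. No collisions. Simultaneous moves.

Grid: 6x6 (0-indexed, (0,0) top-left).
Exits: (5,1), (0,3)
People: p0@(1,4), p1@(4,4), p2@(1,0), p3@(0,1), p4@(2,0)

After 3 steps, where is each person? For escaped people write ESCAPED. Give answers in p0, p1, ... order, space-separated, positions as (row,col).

Step 1: p0:(1,4)->(0,4) | p1:(4,4)->(5,4) | p2:(1,0)->(0,0) | p3:(0,1)->(0,2) | p4:(2,0)->(3,0)
Step 2: p0:(0,4)->(0,3)->EXIT | p1:(5,4)->(5,3) | p2:(0,0)->(0,1) | p3:(0,2)->(0,3)->EXIT | p4:(3,0)->(4,0)
Step 3: p0:escaped | p1:(5,3)->(5,2) | p2:(0,1)->(0,2) | p3:escaped | p4:(4,0)->(5,0)

ESCAPED (5,2) (0,2) ESCAPED (5,0)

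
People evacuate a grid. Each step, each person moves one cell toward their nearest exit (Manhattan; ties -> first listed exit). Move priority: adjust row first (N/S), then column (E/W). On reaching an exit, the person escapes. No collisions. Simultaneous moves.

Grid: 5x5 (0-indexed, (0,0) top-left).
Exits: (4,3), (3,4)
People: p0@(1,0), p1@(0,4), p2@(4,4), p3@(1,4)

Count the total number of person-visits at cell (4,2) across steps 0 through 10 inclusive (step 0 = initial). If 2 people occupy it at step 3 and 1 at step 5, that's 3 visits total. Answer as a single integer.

Step 0: p0@(1,0) p1@(0,4) p2@(4,4) p3@(1,4) -> at (4,2): 0 [-], cum=0
Step 1: p0@(2,0) p1@(1,4) p2@ESC p3@(2,4) -> at (4,2): 0 [-], cum=0
Step 2: p0@(3,0) p1@(2,4) p2@ESC p3@ESC -> at (4,2): 0 [-], cum=0
Step 3: p0@(4,0) p1@ESC p2@ESC p3@ESC -> at (4,2): 0 [-], cum=0
Step 4: p0@(4,1) p1@ESC p2@ESC p3@ESC -> at (4,2): 0 [-], cum=0
Step 5: p0@(4,2) p1@ESC p2@ESC p3@ESC -> at (4,2): 1 [p0], cum=1
Step 6: p0@ESC p1@ESC p2@ESC p3@ESC -> at (4,2): 0 [-], cum=1
Total visits = 1

Answer: 1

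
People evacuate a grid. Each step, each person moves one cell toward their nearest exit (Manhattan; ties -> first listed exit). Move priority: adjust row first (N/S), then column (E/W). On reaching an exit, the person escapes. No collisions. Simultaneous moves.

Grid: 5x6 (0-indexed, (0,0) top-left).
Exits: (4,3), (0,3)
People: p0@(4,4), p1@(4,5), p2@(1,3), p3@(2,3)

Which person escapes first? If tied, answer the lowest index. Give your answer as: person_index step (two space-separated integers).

Step 1: p0:(4,4)->(4,3)->EXIT | p1:(4,5)->(4,4) | p2:(1,3)->(0,3)->EXIT | p3:(2,3)->(3,3)
Step 2: p0:escaped | p1:(4,4)->(4,3)->EXIT | p2:escaped | p3:(3,3)->(4,3)->EXIT
Exit steps: [1, 2, 1, 2]
First to escape: p0 at step 1

Answer: 0 1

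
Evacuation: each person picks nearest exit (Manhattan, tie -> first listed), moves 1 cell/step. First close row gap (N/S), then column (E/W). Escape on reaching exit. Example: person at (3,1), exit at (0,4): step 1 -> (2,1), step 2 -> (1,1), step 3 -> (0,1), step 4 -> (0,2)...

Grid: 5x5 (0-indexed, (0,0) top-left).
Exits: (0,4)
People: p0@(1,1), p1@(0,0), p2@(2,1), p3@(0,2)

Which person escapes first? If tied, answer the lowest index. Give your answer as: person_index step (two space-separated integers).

Answer: 3 2

Derivation:
Step 1: p0:(1,1)->(0,1) | p1:(0,0)->(0,1) | p2:(2,1)->(1,1) | p3:(0,2)->(0,3)
Step 2: p0:(0,1)->(0,2) | p1:(0,1)->(0,2) | p2:(1,1)->(0,1) | p3:(0,3)->(0,4)->EXIT
Step 3: p0:(0,2)->(0,3) | p1:(0,2)->(0,3) | p2:(0,1)->(0,2) | p3:escaped
Step 4: p0:(0,3)->(0,4)->EXIT | p1:(0,3)->(0,4)->EXIT | p2:(0,2)->(0,3) | p3:escaped
Step 5: p0:escaped | p1:escaped | p2:(0,3)->(0,4)->EXIT | p3:escaped
Exit steps: [4, 4, 5, 2]
First to escape: p3 at step 2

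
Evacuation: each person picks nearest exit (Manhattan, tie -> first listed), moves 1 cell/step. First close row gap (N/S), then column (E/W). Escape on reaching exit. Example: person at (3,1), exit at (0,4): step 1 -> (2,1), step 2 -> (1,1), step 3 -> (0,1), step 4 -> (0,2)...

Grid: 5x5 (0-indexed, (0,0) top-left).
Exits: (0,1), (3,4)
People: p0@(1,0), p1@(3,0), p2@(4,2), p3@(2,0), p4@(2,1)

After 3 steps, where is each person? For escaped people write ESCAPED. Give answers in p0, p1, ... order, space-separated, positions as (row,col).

Step 1: p0:(1,0)->(0,0) | p1:(3,0)->(2,0) | p2:(4,2)->(3,2) | p3:(2,0)->(1,0) | p4:(2,1)->(1,1)
Step 2: p0:(0,0)->(0,1)->EXIT | p1:(2,0)->(1,0) | p2:(3,2)->(3,3) | p3:(1,0)->(0,0) | p4:(1,1)->(0,1)->EXIT
Step 3: p0:escaped | p1:(1,0)->(0,0) | p2:(3,3)->(3,4)->EXIT | p3:(0,0)->(0,1)->EXIT | p4:escaped

ESCAPED (0,0) ESCAPED ESCAPED ESCAPED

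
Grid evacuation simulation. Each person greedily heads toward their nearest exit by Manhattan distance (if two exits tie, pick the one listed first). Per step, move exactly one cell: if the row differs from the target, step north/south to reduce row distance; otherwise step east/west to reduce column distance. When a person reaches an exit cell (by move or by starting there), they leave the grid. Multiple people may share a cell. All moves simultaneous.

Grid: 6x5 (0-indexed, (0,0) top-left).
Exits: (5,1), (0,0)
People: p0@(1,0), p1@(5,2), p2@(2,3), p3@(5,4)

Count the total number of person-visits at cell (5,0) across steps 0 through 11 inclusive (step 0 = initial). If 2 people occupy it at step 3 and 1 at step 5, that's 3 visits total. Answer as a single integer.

Step 0: p0@(1,0) p1@(5,2) p2@(2,3) p3@(5,4) -> at (5,0): 0 [-], cum=0
Step 1: p0@ESC p1@ESC p2@(3,3) p3@(5,3) -> at (5,0): 0 [-], cum=0
Step 2: p0@ESC p1@ESC p2@(4,3) p3@(5,2) -> at (5,0): 0 [-], cum=0
Step 3: p0@ESC p1@ESC p2@(5,3) p3@ESC -> at (5,0): 0 [-], cum=0
Step 4: p0@ESC p1@ESC p2@(5,2) p3@ESC -> at (5,0): 0 [-], cum=0
Step 5: p0@ESC p1@ESC p2@ESC p3@ESC -> at (5,0): 0 [-], cum=0
Total visits = 0

Answer: 0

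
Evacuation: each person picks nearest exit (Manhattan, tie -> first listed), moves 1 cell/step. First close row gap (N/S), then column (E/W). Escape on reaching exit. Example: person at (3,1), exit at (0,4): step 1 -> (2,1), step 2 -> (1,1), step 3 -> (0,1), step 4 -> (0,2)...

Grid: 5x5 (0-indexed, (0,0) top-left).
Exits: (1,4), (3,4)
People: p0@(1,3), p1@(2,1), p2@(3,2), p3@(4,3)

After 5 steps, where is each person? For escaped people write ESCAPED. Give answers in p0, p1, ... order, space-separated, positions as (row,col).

Step 1: p0:(1,3)->(1,4)->EXIT | p1:(2,1)->(1,1) | p2:(3,2)->(3,3) | p3:(4,3)->(3,3)
Step 2: p0:escaped | p1:(1,1)->(1,2) | p2:(3,3)->(3,4)->EXIT | p3:(3,3)->(3,4)->EXIT
Step 3: p0:escaped | p1:(1,2)->(1,3) | p2:escaped | p3:escaped
Step 4: p0:escaped | p1:(1,3)->(1,4)->EXIT | p2:escaped | p3:escaped

ESCAPED ESCAPED ESCAPED ESCAPED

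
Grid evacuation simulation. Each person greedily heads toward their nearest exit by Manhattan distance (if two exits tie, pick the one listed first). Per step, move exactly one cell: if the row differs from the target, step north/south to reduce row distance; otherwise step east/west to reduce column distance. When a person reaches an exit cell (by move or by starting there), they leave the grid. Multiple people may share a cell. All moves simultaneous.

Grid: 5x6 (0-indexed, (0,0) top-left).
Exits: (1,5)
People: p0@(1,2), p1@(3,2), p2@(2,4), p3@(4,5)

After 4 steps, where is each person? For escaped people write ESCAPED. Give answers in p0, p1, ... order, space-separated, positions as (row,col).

Step 1: p0:(1,2)->(1,3) | p1:(3,2)->(2,2) | p2:(2,4)->(1,4) | p3:(4,5)->(3,5)
Step 2: p0:(1,3)->(1,4) | p1:(2,2)->(1,2) | p2:(1,4)->(1,5)->EXIT | p3:(3,5)->(2,5)
Step 3: p0:(1,4)->(1,5)->EXIT | p1:(1,2)->(1,3) | p2:escaped | p3:(2,5)->(1,5)->EXIT
Step 4: p0:escaped | p1:(1,3)->(1,4) | p2:escaped | p3:escaped

ESCAPED (1,4) ESCAPED ESCAPED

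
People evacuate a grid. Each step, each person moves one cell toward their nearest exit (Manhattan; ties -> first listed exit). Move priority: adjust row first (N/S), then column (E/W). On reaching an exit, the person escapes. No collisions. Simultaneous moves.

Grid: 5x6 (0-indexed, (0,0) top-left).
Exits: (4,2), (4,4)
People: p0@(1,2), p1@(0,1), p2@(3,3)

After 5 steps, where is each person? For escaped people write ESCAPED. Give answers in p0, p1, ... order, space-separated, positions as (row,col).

Step 1: p0:(1,2)->(2,2) | p1:(0,1)->(1,1) | p2:(3,3)->(4,3)
Step 2: p0:(2,2)->(3,2) | p1:(1,1)->(2,1) | p2:(4,3)->(4,2)->EXIT
Step 3: p0:(3,2)->(4,2)->EXIT | p1:(2,1)->(3,1) | p2:escaped
Step 4: p0:escaped | p1:(3,1)->(4,1) | p2:escaped
Step 5: p0:escaped | p1:(4,1)->(4,2)->EXIT | p2:escaped

ESCAPED ESCAPED ESCAPED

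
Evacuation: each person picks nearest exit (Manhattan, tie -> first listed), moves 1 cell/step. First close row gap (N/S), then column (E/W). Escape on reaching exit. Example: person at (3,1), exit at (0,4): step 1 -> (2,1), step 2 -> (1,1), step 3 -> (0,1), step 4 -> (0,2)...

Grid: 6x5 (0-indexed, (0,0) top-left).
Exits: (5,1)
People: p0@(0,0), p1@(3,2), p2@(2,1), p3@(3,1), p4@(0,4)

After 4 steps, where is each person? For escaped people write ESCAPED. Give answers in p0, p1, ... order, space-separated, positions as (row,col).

Step 1: p0:(0,0)->(1,0) | p1:(3,2)->(4,2) | p2:(2,1)->(3,1) | p3:(3,1)->(4,1) | p4:(0,4)->(1,4)
Step 2: p0:(1,0)->(2,0) | p1:(4,2)->(5,2) | p2:(3,1)->(4,1) | p3:(4,1)->(5,1)->EXIT | p4:(1,4)->(2,4)
Step 3: p0:(2,0)->(3,0) | p1:(5,2)->(5,1)->EXIT | p2:(4,1)->(5,1)->EXIT | p3:escaped | p4:(2,4)->(3,4)
Step 4: p0:(3,0)->(4,0) | p1:escaped | p2:escaped | p3:escaped | p4:(3,4)->(4,4)

(4,0) ESCAPED ESCAPED ESCAPED (4,4)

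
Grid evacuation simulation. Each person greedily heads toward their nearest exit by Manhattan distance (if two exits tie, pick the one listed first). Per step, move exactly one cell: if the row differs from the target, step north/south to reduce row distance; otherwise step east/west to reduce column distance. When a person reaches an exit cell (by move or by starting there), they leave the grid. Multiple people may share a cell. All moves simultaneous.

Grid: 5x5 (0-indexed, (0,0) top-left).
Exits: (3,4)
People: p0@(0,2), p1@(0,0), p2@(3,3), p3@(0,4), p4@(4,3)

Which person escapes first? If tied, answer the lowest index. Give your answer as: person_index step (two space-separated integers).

Step 1: p0:(0,2)->(1,2) | p1:(0,0)->(1,0) | p2:(3,3)->(3,4)->EXIT | p3:(0,4)->(1,4) | p4:(4,3)->(3,3)
Step 2: p0:(1,2)->(2,2) | p1:(1,0)->(2,0) | p2:escaped | p3:(1,4)->(2,4) | p4:(3,3)->(3,4)->EXIT
Step 3: p0:(2,2)->(3,2) | p1:(2,0)->(3,0) | p2:escaped | p3:(2,4)->(3,4)->EXIT | p4:escaped
Step 4: p0:(3,2)->(3,3) | p1:(3,0)->(3,1) | p2:escaped | p3:escaped | p4:escaped
Step 5: p0:(3,3)->(3,4)->EXIT | p1:(3,1)->(3,2) | p2:escaped | p3:escaped | p4:escaped
Step 6: p0:escaped | p1:(3,2)->(3,3) | p2:escaped | p3:escaped | p4:escaped
Step 7: p0:escaped | p1:(3,3)->(3,4)->EXIT | p2:escaped | p3:escaped | p4:escaped
Exit steps: [5, 7, 1, 3, 2]
First to escape: p2 at step 1

Answer: 2 1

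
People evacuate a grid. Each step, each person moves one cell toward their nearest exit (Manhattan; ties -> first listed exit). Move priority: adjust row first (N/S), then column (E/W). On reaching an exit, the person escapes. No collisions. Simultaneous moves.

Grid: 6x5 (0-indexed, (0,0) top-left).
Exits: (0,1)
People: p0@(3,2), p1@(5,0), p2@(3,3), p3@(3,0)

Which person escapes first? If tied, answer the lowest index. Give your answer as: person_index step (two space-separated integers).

Step 1: p0:(3,2)->(2,2) | p1:(5,0)->(4,0) | p2:(3,3)->(2,3) | p3:(3,0)->(2,0)
Step 2: p0:(2,2)->(1,2) | p1:(4,0)->(3,0) | p2:(2,3)->(1,3) | p3:(2,0)->(1,0)
Step 3: p0:(1,2)->(0,2) | p1:(3,0)->(2,0) | p2:(1,3)->(0,3) | p3:(1,0)->(0,0)
Step 4: p0:(0,2)->(0,1)->EXIT | p1:(2,0)->(1,0) | p2:(0,3)->(0,2) | p3:(0,0)->(0,1)->EXIT
Step 5: p0:escaped | p1:(1,0)->(0,0) | p2:(0,2)->(0,1)->EXIT | p3:escaped
Step 6: p0:escaped | p1:(0,0)->(0,1)->EXIT | p2:escaped | p3:escaped
Exit steps: [4, 6, 5, 4]
First to escape: p0 at step 4

Answer: 0 4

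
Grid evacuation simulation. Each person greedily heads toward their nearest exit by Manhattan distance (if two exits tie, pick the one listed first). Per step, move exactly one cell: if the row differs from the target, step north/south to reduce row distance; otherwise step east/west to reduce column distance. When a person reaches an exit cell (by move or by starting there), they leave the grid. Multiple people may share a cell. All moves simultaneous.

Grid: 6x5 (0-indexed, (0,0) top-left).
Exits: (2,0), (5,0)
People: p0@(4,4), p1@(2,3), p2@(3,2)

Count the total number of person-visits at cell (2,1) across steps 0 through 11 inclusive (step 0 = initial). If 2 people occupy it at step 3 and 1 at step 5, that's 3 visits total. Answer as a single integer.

Answer: 2

Derivation:
Step 0: p0@(4,4) p1@(2,3) p2@(3,2) -> at (2,1): 0 [-], cum=0
Step 1: p0@(5,4) p1@(2,2) p2@(2,2) -> at (2,1): 0 [-], cum=0
Step 2: p0@(5,3) p1@(2,1) p2@(2,1) -> at (2,1): 2 [p1,p2], cum=2
Step 3: p0@(5,2) p1@ESC p2@ESC -> at (2,1): 0 [-], cum=2
Step 4: p0@(5,1) p1@ESC p2@ESC -> at (2,1): 0 [-], cum=2
Step 5: p0@ESC p1@ESC p2@ESC -> at (2,1): 0 [-], cum=2
Total visits = 2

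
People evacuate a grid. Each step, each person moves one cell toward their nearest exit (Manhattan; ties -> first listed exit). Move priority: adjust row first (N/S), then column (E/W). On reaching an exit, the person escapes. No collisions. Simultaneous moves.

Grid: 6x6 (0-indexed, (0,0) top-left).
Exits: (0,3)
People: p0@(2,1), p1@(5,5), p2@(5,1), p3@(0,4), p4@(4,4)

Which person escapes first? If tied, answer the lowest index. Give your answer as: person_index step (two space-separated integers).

Answer: 3 1

Derivation:
Step 1: p0:(2,1)->(1,1) | p1:(5,5)->(4,5) | p2:(5,1)->(4,1) | p3:(0,4)->(0,3)->EXIT | p4:(4,4)->(3,4)
Step 2: p0:(1,1)->(0,1) | p1:(4,5)->(3,5) | p2:(4,1)->(3,1) | p3:escaped | p4:(3,4)->(2,4)
Step 3: p0:(0,1)->(0,2) | p1:(3,5)->(2,5) | p2:(3,1)->(2,1) | p3:escaped | p4:(2,4)->(1,4)
Step 4: p0:(0,2)->(0,3)->EXIT | p1:(2,5)->(1,5) | p2:(2,1)->(1,1) | p3:escaped | p4:(1,4)->(0,4)
Step 5: p0:escaped | p1:(1,5)->(0,5) | p2:(1,1)->(0,1) | p3:escaped | p4:(0,4)->(0,3)->EXIT
Step 6: p0:escaped | p1:(0,5)->(0,4) | p2:(0,1)->(0,2) | p3:escaped | p4:escaped
Step 7: p0:escaped | p1:(0,4)->(0,3)->EXIT | p2:(0,2)->(0,3)->EXIT | p3:escaped | p4:escaped
Exit steps: [4, 7, 7, 1, 5]
First to escape: p3 at step 1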